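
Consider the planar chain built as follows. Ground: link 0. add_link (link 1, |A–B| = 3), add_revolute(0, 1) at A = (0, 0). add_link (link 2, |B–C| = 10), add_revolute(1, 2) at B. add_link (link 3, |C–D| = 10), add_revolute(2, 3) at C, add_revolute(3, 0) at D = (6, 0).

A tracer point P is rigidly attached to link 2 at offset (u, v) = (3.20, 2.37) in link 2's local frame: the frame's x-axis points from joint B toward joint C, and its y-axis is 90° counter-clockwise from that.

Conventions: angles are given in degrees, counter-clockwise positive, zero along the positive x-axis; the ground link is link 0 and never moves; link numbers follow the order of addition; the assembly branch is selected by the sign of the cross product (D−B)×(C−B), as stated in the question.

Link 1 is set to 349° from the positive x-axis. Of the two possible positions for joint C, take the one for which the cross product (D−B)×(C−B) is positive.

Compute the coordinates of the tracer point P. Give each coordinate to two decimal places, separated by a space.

A=(0,0), D=(6.00,0)
B = A + 3.00·(cos349°, sin349°) = (2.9449, -0.5724)
|BD| = 3.1083
circle(B,10.00) ∩ circle(D,10.00): a=1.5541, h=9.8785
  candidates: C₊=(2.6532,9.4233) cross=30.705; C₋=(6.2917,-9.9957) cross=-30.705
  branch + wants cross > 0 → take C=(2.6532,9.4233) (cross=30.705)
ex = (C−B)/|BC| = (-0.0292,0.9996); ey = (-0.9996,-0.0292)
P = B + 3.20·ex + 2.37·ey = (0.4826,2.5571)

0.48 2.56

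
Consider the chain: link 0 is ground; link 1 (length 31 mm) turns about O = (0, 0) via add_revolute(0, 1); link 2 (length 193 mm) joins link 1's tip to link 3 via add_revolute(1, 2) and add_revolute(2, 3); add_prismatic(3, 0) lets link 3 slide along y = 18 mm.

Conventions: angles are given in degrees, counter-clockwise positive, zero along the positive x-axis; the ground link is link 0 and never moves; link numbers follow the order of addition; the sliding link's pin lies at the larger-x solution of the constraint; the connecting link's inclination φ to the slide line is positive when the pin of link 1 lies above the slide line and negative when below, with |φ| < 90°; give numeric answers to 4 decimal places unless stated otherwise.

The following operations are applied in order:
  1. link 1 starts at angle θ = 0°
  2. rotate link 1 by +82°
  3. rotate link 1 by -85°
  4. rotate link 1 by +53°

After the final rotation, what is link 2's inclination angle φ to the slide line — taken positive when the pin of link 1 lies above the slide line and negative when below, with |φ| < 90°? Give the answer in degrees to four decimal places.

geometry: r = 31 mm, L = 193 mm, e = 18 mm; θ starts at 0°
rotate link 1 by +82°: θ ← 0° +82° = 82°
rotate link 1 by -85°: θ ← 82° -85° = -3°
rotate link 1 by +53°: θ ← -3° +53° = 50°
h = r sin θ − e = 23.747378 − 18 = 5.747378
sin φ = h / L = 5.747378 / 193 = 0.02977916
φ = arcsin(0.02977916) = 1.706472°

1.7065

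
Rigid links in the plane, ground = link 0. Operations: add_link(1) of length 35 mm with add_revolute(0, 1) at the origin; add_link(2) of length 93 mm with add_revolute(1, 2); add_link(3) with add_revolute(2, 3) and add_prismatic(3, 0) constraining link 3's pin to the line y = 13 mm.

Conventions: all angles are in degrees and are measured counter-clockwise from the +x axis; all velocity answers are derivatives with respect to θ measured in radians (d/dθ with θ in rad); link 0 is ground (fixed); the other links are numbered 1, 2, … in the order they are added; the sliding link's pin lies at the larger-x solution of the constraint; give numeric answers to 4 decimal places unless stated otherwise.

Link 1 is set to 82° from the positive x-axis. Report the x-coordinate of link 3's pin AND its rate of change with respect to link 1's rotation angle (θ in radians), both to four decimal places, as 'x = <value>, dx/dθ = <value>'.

geometry: r = 35 mm, L = 93 mm, e = 13 mm
crank pin P = (r cos θ, r sin θ) = (4.871059, 34.659382)
h = r sin θ − e = 34.659382 − 13 = 21.659382
x = r cos θ + √(L² − h²) = 4.871059 + 90.442640 = 95.313699
dx/dθ = −r sin θ − h·r cos θ/√(L² − h²) (θ in radians; h = 21.659382) = -35.825913

x = 95.3137, dx/dθ = -35.8259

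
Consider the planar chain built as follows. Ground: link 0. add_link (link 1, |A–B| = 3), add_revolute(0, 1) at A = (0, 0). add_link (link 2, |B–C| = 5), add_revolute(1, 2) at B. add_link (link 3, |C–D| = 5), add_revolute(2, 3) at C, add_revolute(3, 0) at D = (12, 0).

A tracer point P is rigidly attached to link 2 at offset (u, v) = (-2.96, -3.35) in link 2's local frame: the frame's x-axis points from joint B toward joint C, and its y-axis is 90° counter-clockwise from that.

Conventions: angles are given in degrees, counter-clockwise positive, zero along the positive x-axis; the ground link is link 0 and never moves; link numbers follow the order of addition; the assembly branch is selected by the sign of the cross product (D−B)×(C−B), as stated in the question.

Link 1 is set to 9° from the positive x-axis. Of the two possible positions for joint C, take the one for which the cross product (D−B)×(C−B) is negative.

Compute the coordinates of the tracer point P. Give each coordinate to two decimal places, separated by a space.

A=(0,0), D=(12.00,0)
B = A + 3.00·(cos9°, sin9°) = (2.9631, 0.4693)
|BD| = 9.0491
circle(B,5.00) ∩ circle(D,5.00): a=4.5246, h=2.1280
  candidates: C₊=(7.5919,2.3598) cross=19.257; C₋=(7.3712,-1.8905) cross=-19.257
  branch - wants cross < 0 → take C=(7.3712,-1.8905) (cross=-19.257)
ex = (C−B)/|BC| = (0.8816,-0.4720); ey = (0.4720,0.8816)
P = B + -2.96·ex + -3.35·ey = (-1.2276,-1.0871)

-1.23 -1.09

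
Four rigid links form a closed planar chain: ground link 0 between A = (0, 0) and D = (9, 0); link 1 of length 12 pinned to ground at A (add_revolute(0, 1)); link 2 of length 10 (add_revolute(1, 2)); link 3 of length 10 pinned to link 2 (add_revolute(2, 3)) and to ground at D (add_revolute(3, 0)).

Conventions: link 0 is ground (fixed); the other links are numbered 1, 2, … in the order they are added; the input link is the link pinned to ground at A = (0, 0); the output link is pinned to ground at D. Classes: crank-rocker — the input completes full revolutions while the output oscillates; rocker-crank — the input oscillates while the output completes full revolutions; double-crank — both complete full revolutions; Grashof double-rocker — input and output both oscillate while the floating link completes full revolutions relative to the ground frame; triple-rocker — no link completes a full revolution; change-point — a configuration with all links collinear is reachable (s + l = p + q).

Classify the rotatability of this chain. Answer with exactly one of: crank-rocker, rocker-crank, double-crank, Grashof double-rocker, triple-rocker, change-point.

lengths: ground=9, input=12, coupler=10, output=10
sorted: s=9 (shortest), l=12 (longest), p+q=20
s + l = 21 vs p + q = 20
s + l > p + q → non-Grashof → no link fully rotates → triple-rocker

triple-rocker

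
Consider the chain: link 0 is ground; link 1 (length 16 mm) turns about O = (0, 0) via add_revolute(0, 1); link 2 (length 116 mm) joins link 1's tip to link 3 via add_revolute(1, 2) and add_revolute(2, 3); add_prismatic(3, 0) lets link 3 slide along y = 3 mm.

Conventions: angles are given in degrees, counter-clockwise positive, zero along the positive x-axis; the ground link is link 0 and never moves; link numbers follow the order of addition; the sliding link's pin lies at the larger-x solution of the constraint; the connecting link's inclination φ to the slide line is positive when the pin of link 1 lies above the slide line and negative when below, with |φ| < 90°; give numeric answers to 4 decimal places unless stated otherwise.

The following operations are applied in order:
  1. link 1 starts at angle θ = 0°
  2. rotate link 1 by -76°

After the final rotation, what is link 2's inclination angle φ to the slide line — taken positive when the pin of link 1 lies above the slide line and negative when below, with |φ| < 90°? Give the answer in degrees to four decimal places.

geometry: r = 16 mm, L = 116 mm, e = 3 mm; θ starts at 0°
rotate link 1 by -76°: θ ← 0° -76° = -76°
h = r sin θ − e = -15.524732 − 3 = -18.524732
sin φ = h / L = -18.524732 / 116 = -0.15969596
φ = arcsin(-0.15969596) = -9.189249°

-9.1892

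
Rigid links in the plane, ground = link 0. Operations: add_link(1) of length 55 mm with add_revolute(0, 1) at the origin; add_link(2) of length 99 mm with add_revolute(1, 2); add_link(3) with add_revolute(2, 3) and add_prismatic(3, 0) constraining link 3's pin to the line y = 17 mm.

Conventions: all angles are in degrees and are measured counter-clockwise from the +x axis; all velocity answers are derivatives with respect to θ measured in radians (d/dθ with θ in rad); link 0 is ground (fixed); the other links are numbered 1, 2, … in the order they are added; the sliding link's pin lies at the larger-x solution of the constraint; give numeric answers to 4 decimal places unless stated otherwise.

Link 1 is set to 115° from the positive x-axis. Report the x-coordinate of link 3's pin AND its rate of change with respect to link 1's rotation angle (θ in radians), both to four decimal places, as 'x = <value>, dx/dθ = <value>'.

geometry: r = 55 mm, L = 99 mm, e = 17 mm
crank pin P = (r cos θ, r sin θ) = (-23.244004, 49.846928)
h = r sin θ − e = 49.846928 − 17 = 32.846928
x = r cos θ + √(L² − h²) = -23.244004 + 93.392073 = 70.148069
dx/dθ = −r sin θ − h·r cos θ/√(L² − h²) (θ in radians; h = 32.846928) = -41.671779

x = 70.1481, dx/dθ = -41.6718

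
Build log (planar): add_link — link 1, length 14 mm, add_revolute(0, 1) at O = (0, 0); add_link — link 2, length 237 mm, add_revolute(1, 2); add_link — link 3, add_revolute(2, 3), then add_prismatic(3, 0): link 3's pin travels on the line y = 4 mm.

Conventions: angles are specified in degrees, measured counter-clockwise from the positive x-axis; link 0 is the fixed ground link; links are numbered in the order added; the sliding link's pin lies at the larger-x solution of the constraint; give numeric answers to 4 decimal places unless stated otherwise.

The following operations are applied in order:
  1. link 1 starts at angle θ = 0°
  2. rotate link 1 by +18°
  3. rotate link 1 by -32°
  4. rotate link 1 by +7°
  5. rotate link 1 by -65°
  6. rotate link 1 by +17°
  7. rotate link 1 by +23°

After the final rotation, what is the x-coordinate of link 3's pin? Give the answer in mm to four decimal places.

geometry: r = 14 mm, L = 237 mm, e = 4 mm; θ starts at 0°
rotate link 1 by +18°: θ ← 0° +18° = 18°
rotate link 1 by -32°: θ ← 18° -32° = -14°
rotate link 1 by +7°: θ ← -14° +7° = -7°
rotate link 1 by -65°: θ ← -7° -65° = -72°
rotate link 1 by +17°: θ ← -72° +17° = -55°
rotate link 1 by +23°: θ ← -55° +23° = -32°
crank pin P = (r cos θ, r sin θ) = (11.872673, -7.418870)
h = r sin θ − e = -7.418870 − 4 = -11.418870
x = r cos θ + √(L² − h²) = 11.872673 + 236.724755 = 248.597428

248.5974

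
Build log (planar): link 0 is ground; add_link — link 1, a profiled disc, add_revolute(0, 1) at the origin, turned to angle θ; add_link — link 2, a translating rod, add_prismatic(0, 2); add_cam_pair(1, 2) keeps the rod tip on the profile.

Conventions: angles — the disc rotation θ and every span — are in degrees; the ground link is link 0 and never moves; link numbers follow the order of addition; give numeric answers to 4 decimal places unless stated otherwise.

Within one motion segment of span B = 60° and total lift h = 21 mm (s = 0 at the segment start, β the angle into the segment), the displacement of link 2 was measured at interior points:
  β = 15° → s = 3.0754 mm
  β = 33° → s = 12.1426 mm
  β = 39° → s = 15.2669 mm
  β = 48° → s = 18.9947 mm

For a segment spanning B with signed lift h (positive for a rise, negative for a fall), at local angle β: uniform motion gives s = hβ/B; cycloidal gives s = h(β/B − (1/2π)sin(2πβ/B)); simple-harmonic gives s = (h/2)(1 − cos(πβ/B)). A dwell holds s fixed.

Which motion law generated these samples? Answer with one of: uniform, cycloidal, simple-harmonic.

candidates at β/B = r: uniform s = h·r (linear in β); cycloidal s = h·(r − sin(2πr)/(2π)); simple-harmonic s = (h/2)(1 − cos(πr))
β=15°: printed 3.0754 | uniform 5.2500, cycloidal 1.9077, simple-harmonic 3.0754
β=33°: printed 12.1426 | uniform 11.5500, cycloidal 12.5828, simple-harmonic 12.1426
β=39°: printed 15.2669 | uniform 13.6500, cycloidal 16.3539, simple-harmonic 15.2669
β=48°: printed 18.9947 | uniform 16.8000, cycloidal 19.9787, simple-harmonic 18.9947
only one law matches every sample → simple-harmonic

simple-harmonic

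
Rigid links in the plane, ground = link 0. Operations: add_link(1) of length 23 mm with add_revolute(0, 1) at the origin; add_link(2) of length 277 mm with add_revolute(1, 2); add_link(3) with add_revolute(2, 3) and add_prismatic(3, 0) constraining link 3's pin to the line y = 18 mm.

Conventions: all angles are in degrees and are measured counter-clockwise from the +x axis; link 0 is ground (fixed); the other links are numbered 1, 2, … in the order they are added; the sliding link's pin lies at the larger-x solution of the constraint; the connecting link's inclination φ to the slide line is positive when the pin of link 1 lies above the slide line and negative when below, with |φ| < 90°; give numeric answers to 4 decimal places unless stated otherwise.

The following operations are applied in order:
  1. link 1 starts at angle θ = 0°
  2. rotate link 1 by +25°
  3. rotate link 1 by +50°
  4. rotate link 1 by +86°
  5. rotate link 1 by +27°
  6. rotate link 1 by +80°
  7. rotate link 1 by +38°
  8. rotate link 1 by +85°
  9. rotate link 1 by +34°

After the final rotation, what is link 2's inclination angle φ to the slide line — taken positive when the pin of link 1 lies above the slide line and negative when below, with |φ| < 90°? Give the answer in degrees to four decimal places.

geometry: r = 23 mm, L = 277 mm, e = 18 mm; θ starts at 0°
rotate link 1 by +25°: θ ← 0° +25° = 25°
rotate link 1 by +50°: θ ← 25° +50° = 75°
rotate link 1 by +86°: θ ← 75° +86° = 161°
rotate link 1 by +27°: θ ← 161° +27° = 188°
rotate link 1 by +80°: θ ← 188° +80° = 268°
rotate link 1 by +38°: θ ← 268° +38° = 306°
rotate link 1 by +85°: θ ← 306° +85° = 391°
rotate link 1 by +34°: θ ← 391° +34° = 425°
h = r sin θ − e = 20.845079 − 18 = 2.845079
sin φ = h / L = 2.845079 / 277 = 0.01027104
φ = arcsin(0.01027104) = 0.588498°

0.5885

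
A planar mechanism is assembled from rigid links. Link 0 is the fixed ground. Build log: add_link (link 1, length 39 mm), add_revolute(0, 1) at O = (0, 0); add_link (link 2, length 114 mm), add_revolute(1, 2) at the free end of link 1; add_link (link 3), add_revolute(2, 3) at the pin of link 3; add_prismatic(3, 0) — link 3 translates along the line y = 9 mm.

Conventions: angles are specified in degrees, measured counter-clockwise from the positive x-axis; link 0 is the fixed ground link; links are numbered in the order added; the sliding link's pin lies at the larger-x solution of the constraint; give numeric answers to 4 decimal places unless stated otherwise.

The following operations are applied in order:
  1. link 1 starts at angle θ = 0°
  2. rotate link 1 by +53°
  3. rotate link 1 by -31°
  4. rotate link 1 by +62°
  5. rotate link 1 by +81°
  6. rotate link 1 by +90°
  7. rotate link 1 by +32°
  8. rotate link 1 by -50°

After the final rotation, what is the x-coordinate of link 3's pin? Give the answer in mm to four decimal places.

geometry: r = 39 mm, L = 114 mm, e = 9 mm; θ starts at 0°
rotate link 1 by +53°: θ ← 0° +53° = 53°
rotate link 1 by -31°: θ ← 53° -31° = 22°
rotate link 1 by +62°: θ ← 22° +62° = 84°
rotate link 1 by +81°: θ ← 84° +81° = 165°
rotate link 1 by +90°: θ ← 165° +90° = 255°
rotate link 1 by +32°: θ ← 255° +32° = 287°
rotate link 1 by -50°: θ ← 287° -50° = 237°
crank pin P = (r cos θ, r sin θ) = (-21.240922, -32.708152)
h = r sin θ − e = -32.708152 − 9 = -41.708152
x = r cos θ + √(L² − h²) = -21.240922 + 106.096324 = 84.855402

84.8554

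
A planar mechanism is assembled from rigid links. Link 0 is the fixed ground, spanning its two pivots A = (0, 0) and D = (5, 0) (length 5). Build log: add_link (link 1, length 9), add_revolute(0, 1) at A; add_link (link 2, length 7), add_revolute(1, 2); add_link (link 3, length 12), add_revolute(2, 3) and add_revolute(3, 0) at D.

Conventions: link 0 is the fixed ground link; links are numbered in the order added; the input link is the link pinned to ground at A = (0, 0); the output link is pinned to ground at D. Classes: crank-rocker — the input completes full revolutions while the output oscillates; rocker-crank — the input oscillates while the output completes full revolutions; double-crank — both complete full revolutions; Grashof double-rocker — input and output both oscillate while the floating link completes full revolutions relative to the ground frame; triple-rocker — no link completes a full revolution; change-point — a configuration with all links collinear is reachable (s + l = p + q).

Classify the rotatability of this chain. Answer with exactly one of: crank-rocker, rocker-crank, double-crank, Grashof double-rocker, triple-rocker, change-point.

lengths: ground=5, input=9, coupler=7, output=12
sorted: s=5 (shortest), l=12 (longest), p+q=16
s + l = 17 vs p + q = 16
s + l > p + q → non-Grashof → no link fully rotates → triple-rocker

triple-rocker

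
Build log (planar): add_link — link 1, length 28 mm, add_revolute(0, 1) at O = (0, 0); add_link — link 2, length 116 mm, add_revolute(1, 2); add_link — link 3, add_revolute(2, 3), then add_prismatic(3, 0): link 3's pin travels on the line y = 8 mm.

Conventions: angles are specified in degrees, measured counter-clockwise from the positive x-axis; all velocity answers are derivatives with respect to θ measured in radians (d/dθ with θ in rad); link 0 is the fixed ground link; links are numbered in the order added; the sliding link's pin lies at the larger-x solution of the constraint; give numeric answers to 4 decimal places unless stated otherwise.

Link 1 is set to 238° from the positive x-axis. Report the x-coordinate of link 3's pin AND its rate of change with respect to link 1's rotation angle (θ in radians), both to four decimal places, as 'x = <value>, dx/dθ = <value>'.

geometry: r = 28 mm, L = 116 mm, e = 8 mm
crank pin P = (r cos θ, r sin θ) = (-14.837739, -23.745347)
h = r sin θ − e = -23.745347 − 8 = -31.745347
x = r cos θ + √(L² − h²) = -14.837739 + 111.571649 = 96.733910
dx/dθ = −r sin θ − h·r cos θ/√(L² − h²) (θ in radians; h = -31.745347) = 19.523583

x = 96.7339, dx/dθ = 19.5236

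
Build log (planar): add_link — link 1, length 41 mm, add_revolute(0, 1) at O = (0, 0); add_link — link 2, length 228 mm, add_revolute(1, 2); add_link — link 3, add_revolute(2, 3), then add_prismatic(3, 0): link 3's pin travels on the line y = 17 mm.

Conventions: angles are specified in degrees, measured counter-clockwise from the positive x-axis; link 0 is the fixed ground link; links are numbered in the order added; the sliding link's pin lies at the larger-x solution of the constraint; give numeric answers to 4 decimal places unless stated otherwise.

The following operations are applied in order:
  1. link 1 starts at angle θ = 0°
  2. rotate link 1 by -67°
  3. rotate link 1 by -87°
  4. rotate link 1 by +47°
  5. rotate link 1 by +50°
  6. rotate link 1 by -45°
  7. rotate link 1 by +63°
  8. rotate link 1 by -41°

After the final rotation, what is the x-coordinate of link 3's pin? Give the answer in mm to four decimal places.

geometry: r = 41 mm, L = 228 mm, e = 17 mm; θ starts at 0°
rotate link 1 by -67°: θ ← 0° -67° = -67°
rotate link 1 by -87°: θ ← -67° -87° = -154°
rotate link 1 by +47°: θ ← -154° +47° = -107°
rotate link 1 by +50°: θ ← -107° +50° = -57°
rotate link 1 by -45°: θ ← -57° -45° = -102°
rotate link 1 by +63°: θ ← -102° +63° = -39°
rotate link 1 by -41°: θ ← -39° -41° = -80°
crank pin P = (r cos θ, r sin θ) = (7.119575, -40.377118)
h = r sin θ − e = -40.377118 − 17 = -57.377118
x = r cos θ + √(L² − h²) = 7.119575 + 220.662336 = 227.781911

227.7819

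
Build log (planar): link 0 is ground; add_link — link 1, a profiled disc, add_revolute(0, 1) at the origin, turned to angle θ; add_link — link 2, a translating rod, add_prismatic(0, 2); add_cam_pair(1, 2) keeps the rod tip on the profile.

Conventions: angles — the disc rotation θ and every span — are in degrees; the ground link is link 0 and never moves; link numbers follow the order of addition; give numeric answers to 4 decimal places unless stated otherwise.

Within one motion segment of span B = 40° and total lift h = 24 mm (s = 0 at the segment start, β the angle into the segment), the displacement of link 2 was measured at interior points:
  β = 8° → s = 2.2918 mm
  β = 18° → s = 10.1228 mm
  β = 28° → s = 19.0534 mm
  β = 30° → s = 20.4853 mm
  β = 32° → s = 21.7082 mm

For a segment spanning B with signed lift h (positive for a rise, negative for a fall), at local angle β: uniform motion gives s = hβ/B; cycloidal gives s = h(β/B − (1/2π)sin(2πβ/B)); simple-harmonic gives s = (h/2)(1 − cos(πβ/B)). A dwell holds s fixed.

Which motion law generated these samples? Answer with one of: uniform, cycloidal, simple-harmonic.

candidates at β/B = r: uniform s = h·r (linear in β); cycloidal s = h·(r − sin(2πr)/(2π)); simple-harmonic s = (h/2)(1 − cos(πr))
β=8°: printed 2.2918 | uniform 4.8000, cycloidal 1.1672, simple-harmonic 2.2918
β=18°: printed 10.1228 | uniform 10.8000, cycloidal 9.6196, simple-harmonic 10.1228
β=28°: printed 19.0534 | uniform 16.8000, cycloidal 20.4328, simple-harmonic 19.0534
β=30°: printed 20.4853 | uniform 18.0000, cycloidal 21.8197, simple-harmonic 20.4853
β=32°: printed 21.7082 | uniform 19.2000, cycloidal 22.8328, simple-harmonic 21.7082
only one law matches every sample → simple-harmonic

simple-harmonic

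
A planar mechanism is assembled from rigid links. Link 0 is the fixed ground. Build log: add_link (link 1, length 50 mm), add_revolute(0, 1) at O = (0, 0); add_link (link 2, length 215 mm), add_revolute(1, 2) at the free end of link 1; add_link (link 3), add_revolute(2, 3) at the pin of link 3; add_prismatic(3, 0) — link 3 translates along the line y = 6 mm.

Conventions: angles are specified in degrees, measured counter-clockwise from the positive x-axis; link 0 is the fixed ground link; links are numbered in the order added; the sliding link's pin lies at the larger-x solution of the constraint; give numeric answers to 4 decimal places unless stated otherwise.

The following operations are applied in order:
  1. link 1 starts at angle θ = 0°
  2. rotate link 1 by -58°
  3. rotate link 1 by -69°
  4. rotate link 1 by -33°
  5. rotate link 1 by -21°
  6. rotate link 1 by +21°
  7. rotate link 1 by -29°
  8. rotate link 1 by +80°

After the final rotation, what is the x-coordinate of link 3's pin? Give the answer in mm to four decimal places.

geometry: r = 50 mm, L = 215 mm, e = 6 mm; θ starts at 0°
rotate link 1 by -58°: θ ← 0° -58° = -58°
rotate link 1 by -69°: θ ← -58° -69° = -127°
rotate link 1 by -33°: θ ← -127° -33° = -160°
rotate link 1 by -21°: θ ← -160° -21° = -181°
rotate link 1 by +21°: θ ← -181° +21° = -160°
rotate link 1 by -29°: θ ← -160° -29° = -189°
rotate link 1 by +80°: θ ← -189° +80° = -109°
crank pin P = (r cos θ, r sin θ) = (-16.278408, -47.275929)
h = r sin θ − e = -47.275929 − 6 = -53.275929
x = r cos θ + √(L² − h²) = -16.278408 + 208.294684 = 192.016276

192.0163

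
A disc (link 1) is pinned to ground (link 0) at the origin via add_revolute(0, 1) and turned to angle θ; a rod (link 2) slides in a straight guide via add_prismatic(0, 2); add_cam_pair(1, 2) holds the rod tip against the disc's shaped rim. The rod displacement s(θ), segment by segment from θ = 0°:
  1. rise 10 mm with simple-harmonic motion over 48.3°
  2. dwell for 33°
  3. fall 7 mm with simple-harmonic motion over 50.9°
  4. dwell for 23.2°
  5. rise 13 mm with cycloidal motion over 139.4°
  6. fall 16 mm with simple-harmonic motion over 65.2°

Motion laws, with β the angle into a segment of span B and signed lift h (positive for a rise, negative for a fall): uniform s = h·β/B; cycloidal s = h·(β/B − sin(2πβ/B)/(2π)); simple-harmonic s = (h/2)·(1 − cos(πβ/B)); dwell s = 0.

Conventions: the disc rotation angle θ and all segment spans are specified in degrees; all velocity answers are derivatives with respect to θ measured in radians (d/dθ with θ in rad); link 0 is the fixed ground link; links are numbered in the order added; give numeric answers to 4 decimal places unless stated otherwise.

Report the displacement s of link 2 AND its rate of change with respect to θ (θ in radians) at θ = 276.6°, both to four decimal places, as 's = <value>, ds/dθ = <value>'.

segment 1 (0° to 48.3°, simple-harmonic, h = 10) is passed completely: s = 0.0000 + (10) = 10.0000
segment 2 (48.3° to 81.3°, dwell): s unchanged at 10.0000
segment 3 (81.3° to 132.2°, simple-harmonic, h = -7) is passed completely: s = 10.0000 + (-7) = 3.0000
segment 4 (132.2° to 155.4°, dwell): s unchanged at 3.0000
θ = 276.6° falls in segment 5 (155.4° to 294.8°, cycloidal, h = 13): β = 276.6 − 155.4 = 121.2°, B = 139.4°; Δs = 13·(0.8694 − sin(2π·0.8694)/(2π)) = 12.8159; s = 3.0000 + 12.8159 = 15.8159
velocity in seg [155.4°–294.8°] (cycloidal), θ in radians: β = 121.2° = 2.1153 rad, B = 139.4° = 2.4330 rad; ds/dθ = (h/B)(1 − cos(2πβ/B)) = (13/2.4330)(1 − cos(2π·0.8694)) = 1.699251 mm/rad

s = 15.8159, ds/dθ = 1.6993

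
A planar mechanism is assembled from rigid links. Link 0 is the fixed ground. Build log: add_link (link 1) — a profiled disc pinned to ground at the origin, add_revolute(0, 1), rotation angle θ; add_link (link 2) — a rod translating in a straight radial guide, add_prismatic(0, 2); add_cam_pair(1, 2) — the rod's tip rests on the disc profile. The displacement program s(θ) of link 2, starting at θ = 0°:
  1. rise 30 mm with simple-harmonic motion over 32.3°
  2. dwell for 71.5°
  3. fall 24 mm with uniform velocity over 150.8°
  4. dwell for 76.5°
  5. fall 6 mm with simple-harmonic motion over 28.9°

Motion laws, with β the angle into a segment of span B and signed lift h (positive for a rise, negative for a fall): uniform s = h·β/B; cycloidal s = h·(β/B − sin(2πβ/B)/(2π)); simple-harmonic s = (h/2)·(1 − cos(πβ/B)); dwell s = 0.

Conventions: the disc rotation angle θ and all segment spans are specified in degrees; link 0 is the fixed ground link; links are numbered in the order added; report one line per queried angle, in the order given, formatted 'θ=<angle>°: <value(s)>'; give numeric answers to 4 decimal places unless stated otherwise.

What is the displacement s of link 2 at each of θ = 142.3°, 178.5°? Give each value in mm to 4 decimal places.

seg 1 [0°–32.3°] simple-harmonic, h=30: full span → s += 30 → s = 30.0000
seg 2 [32.3°–103.8°] dwell: s stays 30.0000
seg 3 [103.8°–254.6°] uniform, h=-24: θ=142.3° here. β=38.5, B=150.8. -24·38.5/150.8 = -6.1273 → s = 23.8727
seg 3 [103.8°–254.6°] uniform, h=-24: θ=178.5° here. β=74.7, B=150.8. -24·74.7/150.8 = -11.8886 → s = 18.1114

θ=142.3°: 23.8727
θ=178.5°: 18.1114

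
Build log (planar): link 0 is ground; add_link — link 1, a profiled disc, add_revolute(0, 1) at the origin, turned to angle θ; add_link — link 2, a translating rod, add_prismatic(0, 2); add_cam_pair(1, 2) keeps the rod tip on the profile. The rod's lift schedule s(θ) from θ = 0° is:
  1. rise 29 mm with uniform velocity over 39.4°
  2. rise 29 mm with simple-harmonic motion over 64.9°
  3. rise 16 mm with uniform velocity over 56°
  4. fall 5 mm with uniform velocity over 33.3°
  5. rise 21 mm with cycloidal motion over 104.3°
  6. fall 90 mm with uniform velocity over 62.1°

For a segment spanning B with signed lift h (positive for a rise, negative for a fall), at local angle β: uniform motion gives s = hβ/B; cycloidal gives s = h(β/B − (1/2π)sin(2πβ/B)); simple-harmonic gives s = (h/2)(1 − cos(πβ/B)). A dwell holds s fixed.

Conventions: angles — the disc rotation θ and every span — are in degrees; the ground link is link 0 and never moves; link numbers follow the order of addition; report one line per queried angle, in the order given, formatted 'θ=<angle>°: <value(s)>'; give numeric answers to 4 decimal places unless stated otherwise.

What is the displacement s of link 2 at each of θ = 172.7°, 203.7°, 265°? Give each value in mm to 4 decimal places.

seg 1 [0°–39.4°] uniform, h=29: full span → s += 29 → s = 29.0000
seg 2 [39.4°–104.3°] simple-harmonic, h=29: full span → s += 29 → s = 58.0000
seg 3 [104.3°–160.3°] uniform, h=16: full span → s += 16 → s = 74.0000
seg 4 [160.3°–193.6°] uniform, h=-5: θ=172.7° here. β=12.4, B=33.3. -5·12.4/33.3 = -1.8619 → s = 72.1381
seg 4 [160.3°–193.6°] uniform, h=-5: full span → s += -5 → s = 69.0000
seg 5 [193.6°–297.9°] cycloidal, h=21: θ=203.7° here. β=10.1, B=104.3. 21·(0.0968 − sin(2π·0.0968)/(2π)) = 0.1232 → s = 69.1232
seg 5 [193.6°–297.9°] cycloidal, h=21: θ=265° here. β=71.4, B=104.3. 21·(0.6846 − sin(2π·0.6846)/(2π)) = 17.4396 → s = 86.4396

θ=172.7°: 72.1381
θ=203.7°: 69.1232
θ=265°: 86.4396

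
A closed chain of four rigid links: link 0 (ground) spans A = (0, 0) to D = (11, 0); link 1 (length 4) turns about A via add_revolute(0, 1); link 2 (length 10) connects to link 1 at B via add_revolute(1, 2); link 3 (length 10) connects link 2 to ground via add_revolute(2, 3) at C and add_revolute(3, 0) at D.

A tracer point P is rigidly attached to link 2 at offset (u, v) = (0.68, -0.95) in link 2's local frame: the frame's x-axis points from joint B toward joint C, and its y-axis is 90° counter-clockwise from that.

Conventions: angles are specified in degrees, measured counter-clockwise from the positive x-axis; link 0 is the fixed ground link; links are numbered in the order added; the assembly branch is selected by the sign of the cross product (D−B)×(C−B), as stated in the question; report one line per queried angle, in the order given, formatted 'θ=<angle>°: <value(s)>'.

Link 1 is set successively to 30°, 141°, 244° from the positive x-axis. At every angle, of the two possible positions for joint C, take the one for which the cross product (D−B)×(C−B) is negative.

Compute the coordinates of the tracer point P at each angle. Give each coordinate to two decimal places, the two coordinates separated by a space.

A=(0,0), D=(11.00,0)
θ=30°: B = A + 4.00·(cos30°, sin30°) = (3.4641, 2.0000)
θ=30°: |BD| = 7.7968
θ=30°: circle(B,10.00) ∩ circle(D,10.00): a=3.8984, h=9.2088
θ=30°:   candidates: C₊=(9.5943,9.9007) cross=71.799; C₋=(4.8698,-7.9007) cross=-71.799
θ=30°:   branch - wants cross < 0 → take C=(4.8698,-7.9007) (cross=-71.799)
θ=30°: ex = (C−B)/|BC| = (0.1406,-0.9901); ey = (0.9901,0.1406)
θ=30°: P = B + 0.68·ex + -0.95·ey = (2.6191,1.1932)
θ=141°: B = A + 4.00·(cos141°, sin141°) = (-3.1086, 2.5173)
θ=141°: |BD| = 14.3314
θ=141°: circle(B,10.00) ∩ circle(D,10.00): a=7.1657, h=6.9752
θ=141°:   candidates: C₊=(5.1709,8.1254) cross=99.964; C₋=(2.7205,-5.6081) cross=-99.964
θ=141°:   branch - wants cross < 0 → take C=(2.7205,-5.6081) (cross=-99.964)
θ=141°: ex = (C−B)/|BC| = (0.5829,-0.8125); ey = (0.8125,0.5829)
θ=141°: P = B + 0.68·ex + -0.95·ey = (-3.4841,1.4110)
θ=244°: B = A + 4.00·(cos244°, sin244°) = (-1.7535, -3.5952)
θ=244°: |BD| = 13.2505
θ=244°: circle(B,10.00) ∩ circle(D,10.00): a=6.6253, h=7.4904
θ=244°:   candidates: C₊=(2.5909,5.4118) cross=99.252; C₋=(6.6556,-9.0070) cross=-99.252
θ=244°:   branch - wants cross < 0 → take C=(6.6556,-9.0070) (cross=-99.252)
θ=244°: ex = (C−B)/|BC| = (0.8409,-0.5412); ey = (0.5412,0.8409)
θ=244°: P = B + 0.68·ex + -0.95·ey = (-1.6958,-4.7620)

θ=30°: 2.62 1.19
θ=141°: -3.48 1.41
θ=244°: -1.70 -4.76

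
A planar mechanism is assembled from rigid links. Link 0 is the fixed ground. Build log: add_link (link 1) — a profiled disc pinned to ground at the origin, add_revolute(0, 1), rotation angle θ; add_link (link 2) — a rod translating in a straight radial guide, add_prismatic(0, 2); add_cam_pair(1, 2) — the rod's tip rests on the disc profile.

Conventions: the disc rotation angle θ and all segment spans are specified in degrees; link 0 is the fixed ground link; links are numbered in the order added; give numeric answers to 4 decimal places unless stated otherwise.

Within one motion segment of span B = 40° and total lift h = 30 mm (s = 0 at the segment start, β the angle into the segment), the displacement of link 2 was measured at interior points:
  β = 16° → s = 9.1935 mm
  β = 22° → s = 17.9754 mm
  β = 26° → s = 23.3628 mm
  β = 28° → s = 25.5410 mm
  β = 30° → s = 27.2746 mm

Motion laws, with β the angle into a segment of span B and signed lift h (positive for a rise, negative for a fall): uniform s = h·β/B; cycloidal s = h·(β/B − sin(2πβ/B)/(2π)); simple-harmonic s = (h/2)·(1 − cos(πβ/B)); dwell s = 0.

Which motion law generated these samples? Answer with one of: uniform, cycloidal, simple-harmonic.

candidates at β/B = r: uniform s = h·r (linear in β); cycloidal s = h·(r − sin(2πr)/(2π)); simple-harmonic s = (h/2)(1 − cos(πr))
β=16°: printed 9.1935 | uniform 12.0000, cycloidal 9.1935, simple-harmonic 10.3647
β=22°: printed 17.9754 | uniform 16.5000, cycloidal 17.9754, simple-harmonic 17.3465
β=26°: printed 23.3628 | uniform 19.5000, cycloidal 23.3628, simple-harmonic 21.8099
β=28°: printed 25.5410 | uniform 21.0000, cycloidal 25.5410, simple-harmonic 23.8168
β=30°: printed 27.2746 | uniform 22.5000, cycloidal 27.2746, simple-harmonic 25.6066
only one law matches every sample → cycloidal

cycloidal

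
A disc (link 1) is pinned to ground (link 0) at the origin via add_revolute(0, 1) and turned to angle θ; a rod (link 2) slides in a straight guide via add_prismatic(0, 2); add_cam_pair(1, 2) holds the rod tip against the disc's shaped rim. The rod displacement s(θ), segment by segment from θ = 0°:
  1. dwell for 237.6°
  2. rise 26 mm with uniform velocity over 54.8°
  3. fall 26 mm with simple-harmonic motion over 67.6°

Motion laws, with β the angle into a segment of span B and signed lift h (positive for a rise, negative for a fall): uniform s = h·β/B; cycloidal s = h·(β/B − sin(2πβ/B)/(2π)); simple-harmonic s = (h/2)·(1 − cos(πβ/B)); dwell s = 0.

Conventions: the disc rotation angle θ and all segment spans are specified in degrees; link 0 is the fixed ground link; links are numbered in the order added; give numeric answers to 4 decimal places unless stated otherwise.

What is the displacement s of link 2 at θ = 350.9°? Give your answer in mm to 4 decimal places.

segment 1 (0° to 237.6°, dwell): s unchanged at 0.0000
segment 2 (237.6° to 292.4°, uniform, h = 26) is passed completely: s = 0.0000 + (26) = 26.0000
θ = 350.9° falls in segment 3 (292.4° to 360°, simple-harmonic, h = -26): β = 350.9 − 292.4 = 58.5°, B = 67.6°; Δs = -26/2·(1 − cos(π·0.8654)) = -24.8547; s = 26.0000 − 24.8547 = 1.1453

1.1453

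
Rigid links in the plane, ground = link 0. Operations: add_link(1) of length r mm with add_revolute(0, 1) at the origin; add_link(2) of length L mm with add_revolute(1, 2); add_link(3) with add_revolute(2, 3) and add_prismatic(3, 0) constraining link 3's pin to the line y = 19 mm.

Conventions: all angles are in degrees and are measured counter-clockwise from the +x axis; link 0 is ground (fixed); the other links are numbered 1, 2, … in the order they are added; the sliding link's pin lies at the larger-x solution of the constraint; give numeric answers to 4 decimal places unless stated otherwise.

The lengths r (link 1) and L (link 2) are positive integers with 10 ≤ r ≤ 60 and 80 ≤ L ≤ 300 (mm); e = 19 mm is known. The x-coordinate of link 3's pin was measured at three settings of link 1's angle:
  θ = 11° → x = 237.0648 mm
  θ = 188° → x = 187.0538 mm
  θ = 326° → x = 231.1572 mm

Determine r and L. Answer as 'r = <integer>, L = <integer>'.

constraint per measurement: (x − r cos θ)² + (r sin θ − e)² = L²
subtracting the θ₁ and θ₂ equations cancels the r² and L² terms:
r = (x₁² − x₂²) / (2[(x₁cos θ₁ + e sin θ₁) − (x₂cos θ₂ + e sin θ₂)]) = 25.0000 → r = 25
L² = (x₁ − r cos θ₁)² + (r sin θ₁ − e)² = 45368.9883 → L = 213.0000 → L = 213
check at θ₃=326°: x = 231.1572 (printed 231.1572) ✓

r = 25, L = 213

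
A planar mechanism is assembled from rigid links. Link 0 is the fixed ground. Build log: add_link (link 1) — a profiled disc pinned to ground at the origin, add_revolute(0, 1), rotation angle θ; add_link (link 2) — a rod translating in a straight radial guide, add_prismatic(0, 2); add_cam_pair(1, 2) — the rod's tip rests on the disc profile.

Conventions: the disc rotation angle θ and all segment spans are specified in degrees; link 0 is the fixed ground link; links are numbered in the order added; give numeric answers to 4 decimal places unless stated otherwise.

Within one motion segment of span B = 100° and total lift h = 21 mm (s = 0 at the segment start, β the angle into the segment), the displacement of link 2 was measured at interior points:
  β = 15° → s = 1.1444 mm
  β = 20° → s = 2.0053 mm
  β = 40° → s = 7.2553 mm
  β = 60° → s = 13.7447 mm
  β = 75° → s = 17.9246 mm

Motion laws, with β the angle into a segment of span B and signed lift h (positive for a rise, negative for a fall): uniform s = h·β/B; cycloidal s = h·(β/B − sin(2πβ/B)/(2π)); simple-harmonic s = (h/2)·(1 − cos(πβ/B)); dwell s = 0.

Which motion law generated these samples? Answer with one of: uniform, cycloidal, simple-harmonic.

candidates at β/B = r: uniform s = h·r (linear in β); cycloidal s = h·(r − sin(2πr)/(2π)); simple-harmonic s = (h/2)(1 − cos(πr))
β=15°: printed 1.1444 | uniform 3.1500, cycloidal 0.4461, simple-harmonic 1.1444
β=20°: printed 2.0053 | uniform 4.2000, cycloidal 1.0213, simple-harmonic 2.0053
β=40°: printed 7.2553 | uniform 8.4000, cycloidal 6.4355, simple-harmonic 7.2553
β=60°: printed 13.7447 | uniform 12.6000, cycloidal 14.5645, simple-harmonic 13.7447
β=75°: printed 17.9246 | uniform 15.7500, cycloidal 19.0923, simple-harmonic 17.9246
only one law matches every sample → simple-harmonic

simple-harmonic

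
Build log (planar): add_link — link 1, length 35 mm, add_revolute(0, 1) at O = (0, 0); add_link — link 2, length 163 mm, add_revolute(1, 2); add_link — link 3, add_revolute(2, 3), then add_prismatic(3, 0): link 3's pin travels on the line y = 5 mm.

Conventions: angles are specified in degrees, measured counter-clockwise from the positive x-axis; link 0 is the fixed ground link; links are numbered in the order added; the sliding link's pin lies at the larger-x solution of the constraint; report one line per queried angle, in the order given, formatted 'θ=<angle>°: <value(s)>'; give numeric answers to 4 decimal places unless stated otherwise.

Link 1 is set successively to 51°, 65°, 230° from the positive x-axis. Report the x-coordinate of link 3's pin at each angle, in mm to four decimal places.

geometry: r = 35 mm, L = 163 mm, e = 5 mm
θ=51°: crank pin P = (r cos θ, r sin θ) = (22.026214, 27.200109)
θ=51°: h = r sin θ − e = 27.200109 − 5 = 22.200109
θ=51°: x = r cos θ + √(L² − h²) = 22.026214 + 161.481129 = 183.507343
θ=65°: crank pin P = (r cos θ, r sin θ) = (14.791639, 31.720773)
θ=65°: h = r sin θ − e = 31.720773 − 5 = 26.720773
θ=65°: x = r cos θ + √(L² − h²) = 14.791639 + 160.794901 = 175.586541
θ=230°: crank pin P = (r cos θ, r sin θ) = (-22.497566, -26.811556)
θ=230°: h = r sin θ − e = -26.811556 − 5 = -31.811556
θ=230°: x = r cos θ + √(L² − h²) = -22.497566 + 159.865647 = 137.368080

θ=51°: 183.5073
θ=65°: 175.5865
θ=230°: 137.3681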